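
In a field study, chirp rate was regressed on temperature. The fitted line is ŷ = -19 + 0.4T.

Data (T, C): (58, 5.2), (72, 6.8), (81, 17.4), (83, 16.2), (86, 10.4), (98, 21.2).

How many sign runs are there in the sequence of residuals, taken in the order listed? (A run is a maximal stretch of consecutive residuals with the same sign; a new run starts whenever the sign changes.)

5 runs

T=58: ŷ = -19 + 0.4·58 = 4.2; r = 5.2 − 4.2 = 1
T=72: ŷ = -19 + 0.4·72 = 9.8; r = 6.8 − 9.8 = -3
T=81: ŷ = -19 + 0.4·81 = 13.4; r = 17.4 − 13.4 = 4
T=83: ŷ = -19 + 0.4·83 = 14.2; r = 16.2 − 14.2 = 2
T=86: ŷ = -19 + 0.4·86 = 15.4; r = 10.4 − 15.4 = -5
T=98: ŷ = -19 + 0.4·98 = 20.2; r = 21.2 − 20.2 = 1
Signs: + − + + − +
Runs: +×1, −×1, +×2, −×1, +×1 → 5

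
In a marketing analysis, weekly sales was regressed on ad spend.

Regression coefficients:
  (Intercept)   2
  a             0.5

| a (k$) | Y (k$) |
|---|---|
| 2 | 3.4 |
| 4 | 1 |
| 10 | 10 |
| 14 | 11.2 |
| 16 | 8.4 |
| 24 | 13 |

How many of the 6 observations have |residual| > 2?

3

a=2: ŷ = 2 + 0.5·2 = 3; r = 3.4 − 3 = 0.4
a=4: ŷ = 2 + 0.5·4 = 4; r = 1 − 4 = -3
a=10: ŷ = 2 + 0.5·10 = 7; r = 10 − 7 = 3
a=14: ŷ = 2 + 0.5·14 = 9; r = 11.2 − 9 = 2.2
a=16: ŷ = 2 + 0.5·16 = 10; r = 8.4 − 10 = -1.6
a=24: ŷ = 2 + 0.5·24 = 14; r = 13 − 14 = -1
|r| > 2: a=4 (|r|=3), a=10 (|r|=3), a=14 (|r|=2.2) → 3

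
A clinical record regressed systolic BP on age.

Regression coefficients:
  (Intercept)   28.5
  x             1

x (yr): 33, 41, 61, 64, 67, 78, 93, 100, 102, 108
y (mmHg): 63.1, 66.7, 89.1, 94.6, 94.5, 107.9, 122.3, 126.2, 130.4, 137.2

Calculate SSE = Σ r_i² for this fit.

x=33: ŷ = 28.5 + 33 = 61.5; r = 63.1 − 61.5 = 1.6
x=41: ŷ = 28.5 + 41 = 69.5; r = 66.7 − 69.5 = -2.8
x=61: ŷ = 28.5 + 61 = 89.5; r = 89.1 − 89.5 = -0.4
x=64: ŷ = 28.5 + 64 = 92.5; r = 94.6 − 92.5 = 2.1
x=67: ŷ = 28.5 + 67 = 95.5; r = 94.5 − 95.5 = -1
x=78: ŷ = 28.5 + 78 = 106.5; r = 107.9 − 106.5 = 1.4
x=93: ŷ = 28.5 + 93 = 121.5; r = 122.3 − 121.5 = 0.8
x=100: ŷ = 28.5 + 100 = 128.5; r = 126.2 − 128.5 = -2.3
x=102: ŷ = 28.5 + 102 = 130.5; r = 130.4 − 130.5 = -0.1
x=108: ŷ = 28.5 + 108 = 136.5; r = 137.2 − 136.5 = 0.7
SSE = 2.56 + 7.84 + 0.16 + 4.41 + 1 + 1.96 + 0.64 + 5.29 + 0.01 + 0.49 = 24.36

SSE = 24.36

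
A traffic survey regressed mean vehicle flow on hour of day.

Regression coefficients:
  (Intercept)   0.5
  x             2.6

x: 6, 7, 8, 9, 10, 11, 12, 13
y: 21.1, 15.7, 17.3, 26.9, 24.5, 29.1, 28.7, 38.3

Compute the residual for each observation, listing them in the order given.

x=6: ŷ = 0.5 + 2.6·6 = 16.1; r = 21.1 − 16.1 = 5
x=7: ŷ = 0.5 + 2.6·7 = 18.7; r = 15.7 − 18.7 = -3
x=8: ŷ = 0.5 + 2.6·8 = 21.3; r = 17.3 − 21.3 = -4
x=9: ŷ = 0.5 + 2.6·9 = 23.9; r = 26.9 − 23.9 = 3
x=10: ŷ = 0.5 + 2.6·10 = 26.5; r = 24.5 − 26.5 = -2
x=11: ŷ = 0.5 + 2.6·11 = 29.1; r = 29.1 − 29.1 = 0
x=12: ŷ = 0.5 + 2.6·12 = 31.7; r = 28.7 − 31.7 = -3
x=13: ŷ = 0.5 + 2.6·13 = 34.3; r = 38.3 − 34.3 = 4

5, -3, -4, 3, -2, 0, -3, 4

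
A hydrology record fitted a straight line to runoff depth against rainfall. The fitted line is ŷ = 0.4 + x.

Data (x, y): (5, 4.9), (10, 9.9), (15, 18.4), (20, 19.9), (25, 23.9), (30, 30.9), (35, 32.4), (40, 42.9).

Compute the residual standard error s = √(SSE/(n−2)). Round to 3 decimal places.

x=5: ŷ = 0.4 + 5 = 5.4; e = 4.9 − 5.4 = -0.5
x=10: ŷ = 0.4 + 10 = 10.4; e = 9.9 − 10.4 = -0.5
x=15: ŷ = 0.4 + 15 = 15.4; e = 18.4 − 15.4 = 3
x=20: ŷ = 0.4 + 20 = 20.4; e = 19.9 − 20.4 = -0.5
x=25: ŷ = 0.4 + 25 = 25.4; e = 23.9 − 25.4 = -1.5
x=30: ŷ = 0.4 + 30 = 30.4; e = 30.9 − 30.4 = 0.5
x=35: ŷ = 0.4 + 35 = 35.4; e = 32.4 − 35.4 = -3
x=40: ŷ = 0.4 + 40 = 40.4; e = 42.9 − 40.4 = 2.5
SSE = 0.25 + 0.25 + 9 + 0.25 + 2.25 + 0.25 + 9 + 6.25 = 27.5
s = √(27.5/6) = √4.58333 ≈ 2.141

s = 2.141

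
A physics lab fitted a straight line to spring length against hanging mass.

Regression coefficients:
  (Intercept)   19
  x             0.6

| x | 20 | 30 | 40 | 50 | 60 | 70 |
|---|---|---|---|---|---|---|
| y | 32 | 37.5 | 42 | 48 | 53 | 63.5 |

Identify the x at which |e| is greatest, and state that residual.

x=20: ŷ = 19 + 0.6·20 = 31; e = 32 − 31 = 1
x=30: ŷ = 19 + 0.6·30 = 37; e = 37.5 − 37 = 0.5
x=40: ŷ = 19 + 0.6·40 = 43; e = 42 − 43 = -1
x=50: ŷ = 19 + 0.6·50 = 49; e = 48 − 49 = -1
x=60: ŷ = 19 + 0.6·60 = 55; e = 53 − 55 = -2
x=70: ŷ = 19 + 0.6·70 = 61; e = 63.5 − 61 = 2.5
Largest |e| is 2.5 at x = 70, residual 2.5.

x = 70, e = 2.5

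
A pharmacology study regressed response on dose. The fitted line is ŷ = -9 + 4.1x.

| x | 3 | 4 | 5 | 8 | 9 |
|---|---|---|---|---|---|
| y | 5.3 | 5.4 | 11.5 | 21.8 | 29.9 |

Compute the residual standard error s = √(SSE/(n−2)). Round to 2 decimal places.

s = 2.31

x=3: ŷ = -9 + 4.1·3 = 3.3; e = 5.3 − 3.3 = 2
x=4: ŷ = -9 + 4.1·4 = 7.4; e = 5.4 − 7.4 = -2
x=5: ŷ = -9 + 4.1·5 = 11.5; e = 11.5 − 11.5 = 0
x=8: ŷ = -9 + 4.1·8 = 23.8; e = 21.8 − 23.8 = -2
x=9: ŷ = -9 + 4.1·9 = 27.9; e = 29.9 − 27.9 = 2
SSE = 4 + 4 + 0 + 4 + 4 = 16
s = √(16/3) = √5.33333 ≈ 2.31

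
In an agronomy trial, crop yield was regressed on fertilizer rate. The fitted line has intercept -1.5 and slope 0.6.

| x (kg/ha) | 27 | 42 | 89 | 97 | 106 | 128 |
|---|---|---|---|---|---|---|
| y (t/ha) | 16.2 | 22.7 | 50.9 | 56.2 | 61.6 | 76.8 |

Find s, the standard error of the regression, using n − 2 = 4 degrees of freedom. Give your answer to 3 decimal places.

x=27: ŷ = -1.5 + 0.6·27 = 14.7; r = 16.2 − 14.7 = 1.5
x=42: ŷ = -1.5 + 0.6·42 = 23.7; r = 22.7 − 23.7 = -1
x=89: ŷ = -1.5 + 0.6·89 = 51.9; r = 50.9 − 51.9 = -1
x=97: ŷ = -1.5 + 0.6·97 = 56.7; r = 56.2 − 56.7 = -0.5
x=106: ŷ = -1.5 + 0.6·106 = 62.1; r = 61.6 − 62.1 = -0.5
x=128: ŷ = -1.5 + 0.6·128 = 75.3; r = 76.8 − 75.3 = 1.5
SSE = 2.25 + 1 + 1 + 0.25 + 0.25 + 2.25 = 7
s = √(7/4) = √1.75 ≈ 1.323

s = 1.323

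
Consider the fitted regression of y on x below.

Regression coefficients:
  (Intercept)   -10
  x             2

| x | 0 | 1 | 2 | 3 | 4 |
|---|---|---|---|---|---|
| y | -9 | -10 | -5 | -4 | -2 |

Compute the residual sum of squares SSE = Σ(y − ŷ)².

x=0: ŷ = -10 + 2·0 = -10; e = -9 − (-10) = 1
x=1: ŷ = -10 + 2·1 = -8; e = -10 − (-8) = -2
x=2: ŷ = -10 + 2·2 = -6; e = -5 − (-6) = 1
x=3: ŷ = -10 + 2·3 = -4; e = -4 − (-4) = 0
x=4: ŷ = -10 + 2·4 = -2; e = -2 − (-2) = 0
SSE = 1 + 4 + 1 + 0 + 0 = 6

SSE = 6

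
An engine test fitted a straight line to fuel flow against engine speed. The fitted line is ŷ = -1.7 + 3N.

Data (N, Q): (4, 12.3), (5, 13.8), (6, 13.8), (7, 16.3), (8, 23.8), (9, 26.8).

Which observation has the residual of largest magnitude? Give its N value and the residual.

N = 7, e = -3

N=4: ŷ = -1.7 + 3·4 = 10.3; e = 12.3 − 10.3 = 2
N=5: ŷ = -1.7 + 3·5 = 13.3; e = 13.8 − 13.3 = 0.5
N=6: ŷ = -1.7 + 3·6 = 16.3; e = 13.8 − 16.3 = -2.5
N=7: ŷ = -1.7 + 3·7 = 19.3; e = 16.3 − 19.3 = -3
N=8: ŷ = -1.7 + 3·8 = 22.3; e = 23.8 − 22.3 = 1.5
N=9: ŷ = -1.7 + 3·9 = 25.3; e = 26.8 − 25.3 = 1.5
Largest |e| is 3 at N = 7, residual -3.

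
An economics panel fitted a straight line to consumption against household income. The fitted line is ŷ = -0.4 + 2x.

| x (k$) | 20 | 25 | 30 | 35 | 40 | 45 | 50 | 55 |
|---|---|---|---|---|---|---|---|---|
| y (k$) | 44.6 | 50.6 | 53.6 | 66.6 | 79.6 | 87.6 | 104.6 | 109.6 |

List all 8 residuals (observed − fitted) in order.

5, 1, -6, -3, 0, -2, 5, 0

x=20: ŷ = -0.4 + 2·20 = 39.6; r = 44.6 − 39.6 = 5
x=25: ŷ = -0.4 + 2·25 = 49.6; r = 50.6 − 49.6 = 1
x=30: ŷ = -0.4 + 2·30 = 59.6; r = 53.6 − 59.6 = -6
x=35: ŷ = -0.4 + 2·35 = 69.6; r = 66.6 − 69.6 = -3
x=40: ŷ = -0.4 + 2·40 = 79.6; r = 79.6 − 79.6 = 0
x=45: ŷ = -0.4 + 2·45 = 89.6; r = 87.6 − 89.6 = -2
x=50: ŷ = -0.4 + 2·50 = 99.6; r = 104.6 − 99.6 = 5
x=55: ŷ = -0.4 + 2·55 = 109.6; r = 109.6 − 109.6 = 0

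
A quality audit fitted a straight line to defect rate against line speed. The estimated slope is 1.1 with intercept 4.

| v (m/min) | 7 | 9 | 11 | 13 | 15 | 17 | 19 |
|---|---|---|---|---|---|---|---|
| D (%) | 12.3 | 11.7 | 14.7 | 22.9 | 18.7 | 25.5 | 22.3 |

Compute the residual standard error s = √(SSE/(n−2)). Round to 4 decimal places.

s = 3.0384

v=7: ŷ = 4 + 1.1·7 = 11.7; e = 12.3 − 11.7 = 0.6
v=9: ŷ = 4 + 1.1·9 = 13.9; e = 11.7 − 13.9 = -2.2
v=11: ŷ = 4 + 1.1·11 = 16.1; e = 14.7 − 16.1 = -1.4
v=13: ŷ = 4 + 1.1·13 = 18.3; e = 22.9 − 18.3 = 4.6
v=15: ŷ = 4 + 1.1·15 = 20.5; e = 18.7 − 20.5 = -1.8
v=17: ŷ = 4 + 1.1·17 = 22.7; e = 25.5 − 22.7 = 2.8
v=19: ŷ = 4 + 1.1·19 = 24.9; e = 22.3 − 24.9 = -2.6
SSE = 0.36 + 4.84 + 1.96 + 21.16 + 3.24 + 7.84 + 6.76 = 46.16
s = √(46.16/5) = √9.232 ≈ 3.0384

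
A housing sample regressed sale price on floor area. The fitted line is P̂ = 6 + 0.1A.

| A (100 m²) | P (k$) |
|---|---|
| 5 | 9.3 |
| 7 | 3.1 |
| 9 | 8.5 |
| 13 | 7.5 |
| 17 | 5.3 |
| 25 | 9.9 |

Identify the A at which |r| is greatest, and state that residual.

A = 7, r = -3.6

A=5: P̂ = 6 + 0.1·5 = 6.5; r = 9.3 − 6.5 = 2.8
A=7: P̂ = 6 + 0.1·7 = 6.7; r = 3.1 − 6.7 = -3.6
A=9: P̂ = 6 + 0.1·9 = 6.9; r = 8.5 − 6.9 = 1.6
A=13: P̂ = 6 + 0.1·13 = 7.3; r = 7.5 − 7.3 = 0.2
A=17: P̂ = 6 + 0.1·17 = 7.7; r = 5.3 − 7.7 = -2.4
A=25: P̂ = 6 + 0.1·25 = 8.5; r = 9.9 − 8.5 = 1.4
Largest |r| is 3.6 at A = 7, residual -3.6.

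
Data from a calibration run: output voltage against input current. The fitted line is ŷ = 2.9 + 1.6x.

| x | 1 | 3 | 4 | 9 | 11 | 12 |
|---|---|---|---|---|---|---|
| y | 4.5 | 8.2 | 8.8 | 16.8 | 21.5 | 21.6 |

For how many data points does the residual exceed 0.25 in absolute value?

5

x=1: ŷ = 2.9 + 1.6·1 = 4.5; e = 4.5 − 4.5 = 0
x=3: ŷ = 2.9 + 1.6·3 = 7.7; e = 8.2 − 7.7 = 0.5
x=4: ŷ = 2.9 + 1.6·4 = 9.3; e = 8.8 − 9.3 = -0.5
x=9: ŷ = 2.9 + 1.6·9 = 17.3; e = 16.8 − 17.3 = -0.5
x=11: ŷ = 2.9 + 1.6·11 = 20.5; e = 21.5 − 20.5 = 1
x=12: ŷ = 2.9 + 1.6·12 = 22.1; e = 21.6 − 22.1 = -0.5
|e| > 0.25: x=3 (|e|=0.5), x=4 (|e|=0.5), x=9 (|e|=0.5), x=11 (|e|=1), x=12 (|e|=0.5) → 5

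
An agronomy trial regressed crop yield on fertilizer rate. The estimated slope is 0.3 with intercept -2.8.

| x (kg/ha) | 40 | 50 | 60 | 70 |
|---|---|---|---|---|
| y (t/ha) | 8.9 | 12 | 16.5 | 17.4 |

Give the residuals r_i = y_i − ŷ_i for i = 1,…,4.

x=40: ŷ = -2.8 + 0.3·40 = 9.2; r = 8.9 − 9.2 = -0.3
x=50: ŷ = -2.8 + 0.3·50 = 12.2; r = 12 − 12.2 = -0.2
x=60: ŷ = -2.8 + 0.3·60 = 15.2; r = 16.5 − 15.2 = 1.3
x=70: ŷ = -2.8 + 0.3·70 = 18.2; r = 17.4 − 18.2 = -0.8

-0.3, -0.2, 1.3, -0.8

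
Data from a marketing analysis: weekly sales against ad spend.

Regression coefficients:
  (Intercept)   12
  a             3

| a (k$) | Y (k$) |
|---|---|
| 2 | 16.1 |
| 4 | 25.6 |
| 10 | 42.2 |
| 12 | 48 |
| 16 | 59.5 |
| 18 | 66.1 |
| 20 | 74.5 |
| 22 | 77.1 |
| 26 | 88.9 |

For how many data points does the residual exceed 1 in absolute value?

a=2: ŷ = 12 + 3·2 = 18; e = 16.1 − 18 = -1.9
a=4: ŷ = 12 + 3·4 = 24; e = 25.6 − 24 = 1.6
a=10: ŷ = 12 + 3·10 = 42; e = 42.2 − 42 = 0.2
a=12: ŷ = 12 + 3·12 = 48; e = 48 − 48 = 0
a=16: ŷ = 12 + 3·16 = 60; e = 59.5 − 60 = -0.5
a=18: ŷ = 12 + 3·18 = 66; e = 66.1 − 66 = 0.1
a=20: ŷ = 12 + 3·20 = 72; e = 74.5 − 72 = 2.5
a=22: ŷ = 12 + 3·22 = 78; e = 77.1 − 78 = -0.9
a=26: ŷ = 12 + 3·26 = 90; e = 88.9 − 90 = -1.1
|e| > 1: a=2 (|e|=1.9), a=4 (|e|=1.6), a=20 (|e|=2.5), a=26 (|e|=1.1) → 4

4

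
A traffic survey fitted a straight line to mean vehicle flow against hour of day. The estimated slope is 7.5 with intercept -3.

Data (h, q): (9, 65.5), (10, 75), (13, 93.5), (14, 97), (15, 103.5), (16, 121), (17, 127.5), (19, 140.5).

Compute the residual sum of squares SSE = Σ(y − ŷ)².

h=9: ŷ = -3 + 7.5·9 = 64.5; r = 65.5 − 64.5 = 1
h=10: ŷ = -3 + 7.5·10 = 72; r = 75 − 72 = 3
h=13: ŷ = -3 + 7.5·13 = 94.5; r = 93.5 − 94.5 = -1
h=14: ŷ = -3 + 7.5·14 = 102; r = 97 − 102 = -5
h=15: ŷ = -3 + 7.5·15 = 109.5; r = 103.5 − 109.5 = -6
h=16: ŷ = -3 + 7.5·16 = 117; r = 121 − 117 = 4
h=17: ŷ = -3 + 7.5·17 = 124.5; r = 127.5 − 124.5 = 3
h=19: ŷ = -3 + 7.5·19 = 139.5; r = 140.5 − 139.5 = 1
SSE = 1 + 9 + 1 + 25 + 36 + 16 + 9 + 1 = 98

SSE = 98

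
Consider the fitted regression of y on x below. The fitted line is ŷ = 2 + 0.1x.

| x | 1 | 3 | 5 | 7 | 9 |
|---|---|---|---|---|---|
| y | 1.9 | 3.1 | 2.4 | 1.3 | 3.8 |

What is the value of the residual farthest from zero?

e = -1.4

x=1: ŷ = 2 + 0.1·1 = 2.1; e = 1.9 − 2.1 = -0.2
x=3: ŷ = 2 + 0.1·3 = 2.3; e = 3.1 − 2.3 = 0.8
x=5: ŷ = 2 + 0.1·5 = 2.5; e = 2.4 − 2.5 = -0.1
x=7: ŷ = 2 + 0.1·7 = 2.7; e = 1.3 − 2.7 = -1.4
x=9: ŷ = 2 + 0.1·9 = 2.9; e = 3.8 − 2.9 = 0.9
Largest |e| is 1.4 at x = 7, residual -1.4.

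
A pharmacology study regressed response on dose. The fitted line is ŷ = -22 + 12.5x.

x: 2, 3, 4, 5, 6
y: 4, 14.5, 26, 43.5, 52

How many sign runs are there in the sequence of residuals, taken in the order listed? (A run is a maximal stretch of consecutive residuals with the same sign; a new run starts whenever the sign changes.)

4 runs

x=2: ŷ = -22 + 12.5·2 = 3; r = 4 − 3 = 1
x=3: ŷ = -22 + 12.5·3 = 15.5; r = 14.5 − 15.5 = -1
x=4: ŷ = -22 + 12.5·4 = 28; r = 26 − 28 = -2
x=5: ŷ = -22 + 12.5·5 = 40.5; r = 43.5 − 40.5 = 3
x=6: ŷ = -22 + 12.5·6 = 53; r = 52 − 53 = -1
Signs: + − − + −
Runs: +×1, −×2, +×1, −×1 → 4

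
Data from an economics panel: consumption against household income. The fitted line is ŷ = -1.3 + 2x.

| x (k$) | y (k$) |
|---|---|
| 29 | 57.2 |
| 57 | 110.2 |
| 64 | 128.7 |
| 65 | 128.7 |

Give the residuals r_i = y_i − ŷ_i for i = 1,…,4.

x=29: ŷ = -1.3 + 2·29 = 56.7; r = 57.2 − 56.7 = 0.5
x=57: ŷ = -1.3 + 2·57 = 112.7; r = 110.2 − 112.7 = -2.5
x=64: ŷ = -1.3 + 2·64 = 126.7; r = 128.7 − 126.7 = 2
x=65: ŷ = -1.3 + 2·65 = 128.7; r = 128.7 − 128.7 = 0

0.5, -2.5, 2, 0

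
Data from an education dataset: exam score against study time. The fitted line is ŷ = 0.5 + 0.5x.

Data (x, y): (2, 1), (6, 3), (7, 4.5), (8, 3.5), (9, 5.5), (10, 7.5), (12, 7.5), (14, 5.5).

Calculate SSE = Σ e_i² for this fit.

x=2: ŷ = 0.5 + 0.5·2 = 1.5; e = 1 − 1.5 = -0.5
x=6: ŷ = 0.5 + 0.5·6 = 3.5; e = 3 − 3.5 = -0.5
x=7: ŷ = 0.5 + 0.5·7 = 4; e = 4.5 − 4 = 0.5
x=8: ŷ = 0.5 + 0.5·8 = 4.5; e = 3.5 − 4.5 = -1
x=9: ŷ = 0.5 + 0.5·9 = 5; e = 5.5 − 5 = 0.5
x=10: ŷ = 0.5 + 0.5·10 = 5.5; e = 7.5 − 5.5 = 2
x=12: ŷ = 0.5 + 0.5·12 = 6.5; e = 7.5 − 6.5 = 1
x=14: ŷ = 0.5 + 0.5·14 = 7.5; e = 5.5 − 7.5 = -2
SSE = 0.25 + 0.25 + 0.25 + 1 + 0.25 + 4 + 1 + 4 = 11

SSE = 11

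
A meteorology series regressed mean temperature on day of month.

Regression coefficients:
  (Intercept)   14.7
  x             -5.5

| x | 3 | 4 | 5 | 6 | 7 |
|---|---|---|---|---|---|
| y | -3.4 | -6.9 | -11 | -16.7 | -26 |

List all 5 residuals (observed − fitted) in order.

-1.6, 0.4, 1.8, 1.6, -2.2

x=3: ŷ = 14.7 − 5.5·3 = -1.8; r = -3.4 − (-1.8) = -1.6
x=4: ŷ = 14.7 − 5.5·4 = -7.3; r = -6.9 − (-7.3) = 0.4
x=5: ŷ = 14.7 − 5.5·5 = -12.8; r = -11 − (-12.8) = 1.8
x=6: ŷ = 14.7 − 5.5·6 = -18.3; r = -16.7 − (-18.3) = 1.6
x=7: ŷ = 14.7 − 5.5·7 = -23.8; r = -26 − (-23.8) = -2.2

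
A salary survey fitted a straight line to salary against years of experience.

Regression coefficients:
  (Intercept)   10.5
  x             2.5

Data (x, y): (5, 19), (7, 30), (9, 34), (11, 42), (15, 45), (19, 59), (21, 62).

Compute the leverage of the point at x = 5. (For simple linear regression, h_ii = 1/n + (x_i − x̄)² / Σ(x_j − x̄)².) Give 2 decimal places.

h = 0.39

x̄ = (5 + 7 + 9 + 11 + 15 + 19 + 21)/7 = 12.4286
Σ(x − x̄)² = 55.1837 + 29.4694 + 11.7551 + 2.04082 + 6.61224 + 43.1837 + 73.4694 = 221.714
h = 1/7 + (-7.42857)²/221.714 = 0.142857 + 0.248895 = 0.39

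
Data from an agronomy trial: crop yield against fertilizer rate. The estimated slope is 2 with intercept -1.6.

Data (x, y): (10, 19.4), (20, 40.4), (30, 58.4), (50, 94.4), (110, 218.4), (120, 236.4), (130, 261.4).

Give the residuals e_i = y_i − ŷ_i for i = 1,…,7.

x=10: ŷ = -1.6 + 2·10 = 18.4; e = 19.4 − 18.4 = 1
x=20: ŷ = -1.6 + 2·20 = 38.4; e = 40.4 − 38.4 = 2
x=30: ŷ = -1.6 + 2·30 = 58.4; e = 58.4 − 58.4 = 0
x=50: ŷ = -1.6 + 2·50 = 98.4; e = 94.4 − 98.4 = -4
x=110: ŷ = -1.6 + 2·110 = 218.4; e = 218.4 − 218.4 = 0
x=120: ŷ = -1.6 + 2·120 = 238.4; e = 236.4 − 238.4 = -2
x=130: ŷ = -1.6 + 2·130 = 258.4; e = 261.4 − 258.4 = 3

1, 2, 0, -4, 0, -2, 3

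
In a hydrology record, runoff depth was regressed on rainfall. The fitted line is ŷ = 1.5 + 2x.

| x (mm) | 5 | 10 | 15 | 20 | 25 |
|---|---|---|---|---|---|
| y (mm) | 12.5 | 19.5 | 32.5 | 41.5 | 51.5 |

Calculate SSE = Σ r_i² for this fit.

x=5: ŷ = 1.5 + 2·5 = 11.5; r = 12.5 − 11.5 = 1
x=10: ŷ = 1.5 + 2·10 = 21.5; r = 19.5 − 21.5 = -2
x=15: ŷ = 1.5 + 2·15 = 31.5; r = 32.5 − 31.5 = 1
x=20: ŷ = 1.5 + 2·20 = 41.5; r = 41.5 − 41.5 = 0
x=25: ŷ = 1.5 + 2·25 = 51.5; r = 51.5 − 51.5 = 0
SSE = 1 + 4 + 1 + 0 + 0 = 6

SSE = 6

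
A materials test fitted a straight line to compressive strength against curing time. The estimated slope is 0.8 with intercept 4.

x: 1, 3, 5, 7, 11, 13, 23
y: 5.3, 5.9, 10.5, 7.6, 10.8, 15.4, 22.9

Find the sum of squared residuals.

x=1: ŷ = 4 + 0.8·1 = 4.8; e = 5.3 − 4.8 = 0.5
x=3: ŷ = 4 + 0.8·3 = 6.4; e = 5.9 − 6.4 = -0.5
x=5: ŷ = 4 + 0.8·5 = 8; e = 10.5 − 8 = 2.5
x=7: ŷ = 4 + 0.8·7 = 9.6; e = 7.6 − 9.6 = -2
x=11: ŷ = 4 + 0.8·11 = 12.8; e = 10.8 − 12.8 = -2
x=13: ŷ = 4 + 0.8·13 = 14.4; e = 15.4 − 14.4 = 1
x=23: ŷ = 4 + 0.8·23 = 22.4; e = 22.9 − 22.4 = 0.5
SSE = 0.25 + 0.25 + 6.25 + 4 + 4 + 1 + 0.25 = 16

SSE = 16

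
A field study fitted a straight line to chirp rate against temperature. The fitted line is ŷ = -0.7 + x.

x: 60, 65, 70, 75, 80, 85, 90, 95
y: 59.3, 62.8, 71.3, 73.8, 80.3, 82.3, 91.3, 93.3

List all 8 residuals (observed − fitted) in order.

x=60: ŷ = -0.7 + 60 = 59.3; r = 59.3 − 59.3 = 0
x=65: ŷ = -0.7 + 65 = 64.3; r = 62.8 − 64.3 = -1.5
x=70: ŷ = -0.7 + 70 = 69.3; r = 71.3 − 69.3 = 2
x=75: ŷ = -0.7 + 75 = 74.3; r = 73.8 − 74.3 = -0.5
x=80: ŷ = -0.7 + 80 = 79.3; r = 80.3 − 79.3 = 1
x=85: ŷ = -0.7 + 85 = 84.3; r = 82.3 − 84.3 = -2
x=90: ŷ = -0.7 + 90 = 89.3; r = 91.3 − 89.3 = 2
x=95: ŷ = -0.7 + 95 = 94.3; r = 93.3 − 94.3 = -1

0, -1.5, 2, -0.5, 1, -2, 2, -1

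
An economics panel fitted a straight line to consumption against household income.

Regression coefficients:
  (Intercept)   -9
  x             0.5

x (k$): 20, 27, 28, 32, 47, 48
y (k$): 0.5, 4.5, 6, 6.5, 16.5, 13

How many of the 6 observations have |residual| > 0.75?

3

x=20: ŷ = -9 + 0.5·20 = 1; r = 0.5 − 1 = -0.5
x=27: ŷ = -9 + 0.5·27 = 4.5; r = 4.5 − 4.5 = 0
x=28: ŷ = -9 + 0.5·28 = 5; r = 6 − 5 = 1
x=32: ŷ = -9 + 0.5·32 = 7; r = 6.5 − 7 = -0.5
x=47: ŷ = -9 + 0.5·47 = 14.5; r = 16.5 − 14.5 = 2
x=48: ŷ = -9 + 0.5·48 = 15; r = 13 − 15 = -2
|r| > 0.75: x=28 (|r|=1), x=47 (|r|=2), x=48 (|r|=2) → 3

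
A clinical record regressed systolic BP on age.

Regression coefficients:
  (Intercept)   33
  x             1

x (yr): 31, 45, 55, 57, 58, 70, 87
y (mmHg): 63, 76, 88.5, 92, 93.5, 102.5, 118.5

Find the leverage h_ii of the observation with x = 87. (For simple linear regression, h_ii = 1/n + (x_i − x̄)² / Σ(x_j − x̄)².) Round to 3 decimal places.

x̄ = (31 + 45 + 55 + 57 + 58 + 70 + 87)/7 = 57.5714
Σ(x − x̄)² = 706.041 + 158.041 + 6.61224 + 0.326531 + 0.183673 + 154.469 + 866.041 = 1891.71
h = 1/7 + (29.4286)²/1891.71 = 0.142857 + 0.457807 = 0.601

h = 0.601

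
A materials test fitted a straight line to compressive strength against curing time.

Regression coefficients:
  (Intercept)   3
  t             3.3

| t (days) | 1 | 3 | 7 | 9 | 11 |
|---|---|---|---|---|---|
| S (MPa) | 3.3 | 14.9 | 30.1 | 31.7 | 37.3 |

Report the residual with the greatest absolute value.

t=1: Ŝ = 3 + 3.3·1 = 6.3; r = 3.3 − 6.3 = -3
t=3: Ŝ = 3 + 3.3·3 = 12.9; r = 14.9 − 12.9 = 2
t=7: Ŝ = 3 + 3.3·7 = 26.1; r = 30.1 − 26.1 = 4
t=9: Ŝ = 3 + 3.3·9 = 32.7; r = 31.7 − 32.7 = -1
t=11: Ŝ = 3 + 3.3·11 = 39.3; r = 37.3 − 39.3 = -2
Largest |r| is 4 at t = 7, residual 4.

r = 4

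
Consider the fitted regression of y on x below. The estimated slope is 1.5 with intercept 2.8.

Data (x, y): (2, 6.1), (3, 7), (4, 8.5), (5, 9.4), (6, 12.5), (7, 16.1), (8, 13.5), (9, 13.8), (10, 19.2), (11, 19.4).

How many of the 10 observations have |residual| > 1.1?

x=2: ŷ = 2.8 + 1.5·2 = 5.8; e = 6.1 − 5.8 = 0.3
x=3: ŷ = 2.8 + 1.5·3 = 7.3; e = 7 − 7.3 = -0.3
x=4: ŷ = 2.8 + 1.5·4 = 8.8; e = 8.5 − 8.8 = -0.3
x=5: ŷ = 2.8 + 1.5·5 = 10.3; e = 9.4 − 10.3 = -0.9
x=6: ŷ = 2.8 + 1.5·6 = 11.8; e = 12.5 − 11.8 = 0.7
x=7: ŷ = 2.8 + 1.5·7 = 13.3; e = 16.1 − 13.3 = 2.8
x=8: ŷ = 2.8 + 1.5·8 = 14.8; e = 13.5 − 14.8 = -1.3
x=9: ŷ = 2.8 + 1.5·9 = 16.3; e = 13.8 − 16.3 = -2.5
x=10: ŷ = 2.8 + 1.5·10 = 17.8; e = 19.2 − 17.8 = 1.4
x=11: ŷ = 2.8 + 1.5·11 = 19.3; e = 19.4 − 19.3 = 0.1
|e| > 1.1: x=7 (|e|=2.8), x=8 (|e|=1.3), x=9 (|e|=2.5), x=10 (|e|=1.4) → 4

4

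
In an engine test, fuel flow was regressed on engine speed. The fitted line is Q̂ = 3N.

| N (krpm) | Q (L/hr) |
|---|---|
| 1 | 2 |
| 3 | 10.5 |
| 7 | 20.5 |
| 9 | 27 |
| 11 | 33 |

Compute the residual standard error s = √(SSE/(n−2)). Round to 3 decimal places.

N=1: Q̂ = 3·1 = 3; e = 2 − 3 = -1
N=3: Q̂ = 3·3 = 9; e = 10.5 − 9 = 1.5
N=7: Q̂ = 3·7 = 21; e = 20.5 − 21 = -0.5
N=9: Q̂ = 3·9 = 27; e = 27 − 27 = 0
N=11: Q̂ = 3·11 = 33; e = 33 − 33 = 0
SSE = 1 + 2.25 + 0.25 + 0 + 0 = 3.5
s = √(3.5/3) = √1.16667 ≈ 1.080

s = 1.080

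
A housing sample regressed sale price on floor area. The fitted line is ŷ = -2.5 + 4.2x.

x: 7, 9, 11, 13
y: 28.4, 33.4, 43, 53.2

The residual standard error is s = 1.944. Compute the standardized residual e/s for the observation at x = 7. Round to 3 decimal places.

0.772

ŷ = -2.5 + 4.2·7 = 26.9
e = 28.4 − 26.9 = 1.5
e/s = 1.5 / 1.944 = 0.772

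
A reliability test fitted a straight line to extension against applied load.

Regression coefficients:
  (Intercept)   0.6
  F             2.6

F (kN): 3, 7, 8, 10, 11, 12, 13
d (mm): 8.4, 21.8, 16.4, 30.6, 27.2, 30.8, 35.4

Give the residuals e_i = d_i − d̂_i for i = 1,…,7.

F=3: d̂ = 0.6 + 2.6·3 = 8.4; e = 8.4 − 8.4 = 0
F=7: d̂ = 0.6 + 2.6·7 = 18.8; e = 21.8 − 18.8 = 3
F=8: d̂ = 0.6 + 2.6·8 = 21.4; e = 16.4 − 21.4 = -5
F=10: d̂ = 0.6 + 2.6·10 = 26.6; e = 30.6 − 26.6 = 4
F=11: d̂ = 0.6 + 2.6·11 = 29.2; e = 27.2 − 29.2 = -2
F=12: d̂ = 0.6 + 2.6·12 = 31.8; e = 30.8 − 31.8 = -1
F=13: d̂ = 0.6 + 2.6·13 = 34.4; e = 35.4 − 34.4 = 1

0, 3, -5, 4, -2, -1, 1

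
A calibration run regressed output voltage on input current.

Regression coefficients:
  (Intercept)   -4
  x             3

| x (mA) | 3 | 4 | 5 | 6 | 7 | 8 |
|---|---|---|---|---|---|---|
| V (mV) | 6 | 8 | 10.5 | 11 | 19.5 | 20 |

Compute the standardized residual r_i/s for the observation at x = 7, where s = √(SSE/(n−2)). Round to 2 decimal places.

1.23

x=3: V̂ = -4 + 3·3 = 5; r = 6 − 5 = 1
x=4: V̂ = -4 + 3·4 = 8; r = 8 − 8 = 0
x=5: V̂ = -4 + 3·5 = 11; r = 10.5 − 11 = -0.5
x=6: V̂ = -4 + 3·6 = 14; r = 11 − 14 = -3
x=7: V̂ = -4 + 3·7 = 17; r = 19.5 − 17 = 2.5
x=8: V̂ = -4 + 3·8 = 20; r = 20 − 20 = 0
SSE = 1 + 0 + 0.25 + 9 + 6.25 + 0 = 16.5
s = √(16.5/4) = 2.03101
r/s = 2.5 / 2.03101 = 1.23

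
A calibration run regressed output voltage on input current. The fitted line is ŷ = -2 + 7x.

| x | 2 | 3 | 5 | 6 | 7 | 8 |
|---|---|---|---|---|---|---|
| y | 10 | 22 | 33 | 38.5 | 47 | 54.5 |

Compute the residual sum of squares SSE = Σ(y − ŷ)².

x=2: ŷ = -2 + 7·2 = 12; r = 10 − 12 = -2
x=3: ŷ = -2 + 7·3 = 19; r = 22 − 19 = 3
x=5: ŷ = -2 + 7·5 = 33; r = 33 − 33 = 0
x=6: ŷ = -2 + 7·6 = 40; r = 38.5 − 40 = -1.5
x=7: ŷ = -2 + 7·7 = 47; r = 47 − 47 = 0
x=8: ŷ = -2 + 7·8 = 54; r = 54.5 − 54 = 0.5
SSE = 4 + 9 + 0 + 2.25 + 0 + 0.25 = 15.5

SSE = 15.5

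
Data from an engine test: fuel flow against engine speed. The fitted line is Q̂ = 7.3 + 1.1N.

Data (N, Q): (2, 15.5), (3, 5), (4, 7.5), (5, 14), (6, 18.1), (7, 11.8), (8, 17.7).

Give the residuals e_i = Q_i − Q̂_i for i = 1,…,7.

N=2: Q̂ = 7.3 + 1.1·2 = 9.5; e = 15.5 − 9.5 = 6
N=3: Q̂ = 7.3 + 1.1·3 = 10.6; e = 5 − 10.6 = -5.6
N=4: Q̂ = 7.3 + 1.1·4 = 11.7; e = 7.5 − 11.7 = -4.2
N=5: Q̂ = 7.3 + 1.1·5 = 12.8; e = 14 − 12.8 = 1.2
N=6: Q̂ = 7.3 + 1.1·6 = 13.9; e = 18.1 − 13.9 = 4.2
N=7: Q̂ = 7.3 + 1.1·7 = 15; e = 11.8 − 15 = -3.2
N=8: Q̂ = 7.3 + 1.1·8 = 16.1; e = 17.7 − 16.1 = 1.6

6, -5.6, -4.2, 1.2, 4.2, -3.2, 1.6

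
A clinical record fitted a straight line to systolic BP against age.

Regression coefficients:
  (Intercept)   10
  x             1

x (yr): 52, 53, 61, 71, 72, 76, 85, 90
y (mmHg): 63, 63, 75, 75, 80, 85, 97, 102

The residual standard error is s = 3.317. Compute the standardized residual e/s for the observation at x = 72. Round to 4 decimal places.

ŷ = 10 + 72 = 82
e = 80 − 82 = -2
e/s = -2 / 3.317 = -0.6030

-0.6030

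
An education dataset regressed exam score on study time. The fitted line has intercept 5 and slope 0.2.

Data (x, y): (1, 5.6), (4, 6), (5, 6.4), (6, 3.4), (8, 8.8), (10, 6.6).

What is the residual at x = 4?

ŷ = 5 + 0.2·4 = 5.8
e = 6 − 5.8 = 0.2

e = 0.2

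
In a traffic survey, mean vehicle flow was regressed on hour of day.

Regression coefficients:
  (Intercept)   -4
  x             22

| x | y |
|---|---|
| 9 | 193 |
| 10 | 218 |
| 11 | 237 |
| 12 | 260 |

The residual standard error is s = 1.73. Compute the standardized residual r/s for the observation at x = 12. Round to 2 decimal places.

ŷ = -4 + 22·12 = 260
r = 260 − 260 = 0
r/s = 0 / 1.73 = 0.00

0.00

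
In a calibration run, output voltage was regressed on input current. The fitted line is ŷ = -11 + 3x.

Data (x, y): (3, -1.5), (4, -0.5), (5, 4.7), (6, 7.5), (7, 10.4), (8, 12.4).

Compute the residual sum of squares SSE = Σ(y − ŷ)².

x=3: ŷ = -11 + 3·3 = -2; e = -1.5 − (-2) = 0.5
x=4: ŷ = -11 + 3·4 = 1; e = -0.5 − 1 = -1.5
x=5: ŷ = -11 + 3·5 = 4; e = 4.7 − 4 = 0.7
x=6: ŷ = -11 + 3·6 = 7; e = 7.5 − 7 = 0.5
x=7: ŷ = -11 + 3·7 = 10; e = 10.4 − 10 = 0.4
x=8: ŷ = -11 + 3·8 = 13; e = 12.4 − 13 = -0.6
SSE = 0.25 + 2.25 + 0.49 + 0.25 + 0.16 + 0.36 = 3.76

SSE = 3.76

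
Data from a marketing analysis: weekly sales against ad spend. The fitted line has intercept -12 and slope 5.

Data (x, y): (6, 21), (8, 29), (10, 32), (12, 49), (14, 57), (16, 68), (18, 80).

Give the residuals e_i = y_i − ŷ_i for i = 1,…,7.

x=6: ŷ = -12 + 5·6 = 18; e = 21 − 18 = 3
x=8: ŷ = -12 + 5·8 = 28; e = 29 − 28 = 1
x=10: ŷ = -12 + 5·10 = 38; e = 32 − 38 = -6
x=12: ŷ = -12 + 5·12 = 48; e = 49 − 48 = 1
x=14: ŷ = -12 + 5·14 = 58; e = 57 − 58 = -1
x=16: ŷ = -12 + 5·16 = 68; e = 68 − 68 = 0
x=18: ŷ = -12 + 5·18 = 78; e = 80 − 78 = 2

3, 1, -6, 1, -1, 0, 2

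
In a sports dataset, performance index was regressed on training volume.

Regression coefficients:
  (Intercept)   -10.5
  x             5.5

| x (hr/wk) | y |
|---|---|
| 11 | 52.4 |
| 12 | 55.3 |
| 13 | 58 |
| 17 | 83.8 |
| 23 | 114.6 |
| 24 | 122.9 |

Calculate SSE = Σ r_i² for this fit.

x=11: ŷ = -10.5 + 5.5·11 = 50; r = 52.4 − 50 = 2.4
x=12: ŷ = -10.5 + 5.5·12 = 55.5; r = 55.3 − 55.5 = -0.2
x=13: ŷ = -10.5 + 5.5·13 = 61; r = 58 − 61 = -3
x=17: ŷ = -10.5 + 5.5·17 = 83; r = 83.8 − 83 = 0.8
x=23: ŷ = -10.5 + 5.5·23 = 116; r = 114.6 − 116 = -1.4
x=24: ŷ = -10.5 + 5.5·24 = 121.5; r = 122.9 − 121.5 = 1.4
SSE = 5.76 + 0.04 + 9 + 0.64 + 1.96 + 1.96 = 19.36

SSE = 19.36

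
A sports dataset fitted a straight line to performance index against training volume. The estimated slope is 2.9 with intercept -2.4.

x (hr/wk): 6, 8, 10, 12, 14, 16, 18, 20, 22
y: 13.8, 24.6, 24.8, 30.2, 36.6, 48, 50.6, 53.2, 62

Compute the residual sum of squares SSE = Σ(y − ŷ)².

SSE = 49.28

x=6: ŷ = -2.4 + 2.9·6 = 15; r = 13.8 − 15 = -1.2
x=8: ŷ = -2.4 + 2.9·8 = 20.8; r = 24.6 − 20.8 = 3.8
x=10: ŷ = -2.4 + 2.9·10 = 26.6; r = 24.8 − 26.6 = -1.8
x=12: ŷ = -2.4 + 2.9·12 = 32.4; r = 30.2 − 32.4 = -2.2
x=14: ŷ = -2.4 + 2.9·14 = 38.2; r = 36.6 − 38.2 = -1.6
x=16: ŷ = -2.4 + 2.9·16 = 44; r = 48 − 44 = 4
x=18: ŷ = -2.4 + 2.9·18 = 49.8; r = 50.6 − 49.8 = 0.8
x=20: ŷ = -2.4 + 2.9·20 = 55.6; r = 53.2 − 55.6 = -2.4
x=22: ŷ = -2.4 + 2.9·22 = 61.4; r = 62 − 61.4 = 0.6
SSE = 1.44 + 14.44 + 3.24 + 4.84 + 2.56 + 16 + 0.64 + 5.76 + 0.36 = 49.28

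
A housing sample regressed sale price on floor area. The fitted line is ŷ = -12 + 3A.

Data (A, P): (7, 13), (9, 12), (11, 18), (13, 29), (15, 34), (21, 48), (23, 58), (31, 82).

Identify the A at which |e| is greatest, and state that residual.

A=7: ŷ = -12 + 3·7 = 9; e = 13 − 9 = 4
A=9: ŷ = -12 + 3·9 = 15; e = 12 − 15 = -3
A=11: ŷ = -12 + 3·11 = 21; e = 18 − 21 = -3
A=13: ŷ = -12 + 3·13 = 27; e = 29 − 27 = 2
A=15: ŷ = -12 + 3·15 = 33; e = 34 − 33 = 1
A=21: ŷ = -12 + 3·21 = 51; e = 48 − 51 = -3
A=23: ŷ = -12 + 3·23 = 57; e = 58 − 57 = 1
A=31: ŷ = -12 + 3·31 = 81; e = 82 − 81 = 1
Largest |e| is 4 at A = 7, residual 4.

A = 7, e = 4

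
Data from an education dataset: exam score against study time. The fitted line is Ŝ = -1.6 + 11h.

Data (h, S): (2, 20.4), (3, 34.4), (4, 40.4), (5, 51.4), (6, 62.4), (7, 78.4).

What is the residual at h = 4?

e = -2

Ŝ = -1.6 + 11·4 = 42.4
e = 40.4 − 42.4 = -2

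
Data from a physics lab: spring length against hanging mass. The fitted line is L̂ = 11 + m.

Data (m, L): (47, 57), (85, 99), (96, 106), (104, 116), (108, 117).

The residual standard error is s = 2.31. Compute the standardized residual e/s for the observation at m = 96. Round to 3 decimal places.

L̂ = 11 + 96 = 107
e = 106 − 107 = -1
e/s = -1 / 2.31 = -0.433

-0.433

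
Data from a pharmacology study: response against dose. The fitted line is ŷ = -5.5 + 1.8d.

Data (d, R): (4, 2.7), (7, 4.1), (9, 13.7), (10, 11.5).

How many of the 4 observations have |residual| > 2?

2

d=4: ŷ = -5.5 + 1.8·4 = 1.7; e = 2.7 − 1.7 = 1
d=7: ŷ = -5.5 + 1.8·7 = 7.1; e = 4.1 − 7.1 = -3
d=9: ŷ = -5.5 + 1.8·9 = 10.7; e = 13.7 − 10.7 = 3
d=10: ŷ = -5.5 + 1.8·10 = 12.5; e = 11.5 − 12.5 = -1
|e| > 2: d=7 (|e|=3), d=9 (|e|=3) → 2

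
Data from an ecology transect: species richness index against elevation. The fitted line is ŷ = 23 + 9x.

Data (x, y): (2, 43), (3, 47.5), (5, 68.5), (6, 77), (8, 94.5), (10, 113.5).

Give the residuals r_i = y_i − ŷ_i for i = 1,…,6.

x=2: ŷ = 23 + 9·2 = 41; r = 43 − 41 = 2
x=3: ŷ = 23 + 9·3 = 50; r = 47.5 − 50 = -2.5
x=5: ŷ = 23 + 9·5 = 68; r = 68.5 − 68 = 0.5
x=6: ŷ = 23 + 9·6 = 77; r = 77 − 77 = 0
x=8: ŷ = 23 + 9·8 = 95; r = 94.5 − 95 = -0.5
x=10: ŷ = 23 + 9·10 = 113; r = 113.5 − 113 = 0.5

2, -2.5, 0.5, 0, -0.5, 0.5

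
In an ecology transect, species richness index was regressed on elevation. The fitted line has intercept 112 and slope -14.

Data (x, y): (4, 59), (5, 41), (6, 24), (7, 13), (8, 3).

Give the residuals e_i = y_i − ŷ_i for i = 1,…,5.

x=4: ŷ = 112 − 14·4 = 56; e = 59 − 56 = 3
x=5: ŷ = 112 − 14·5 = 42; e = 41 − 42 = -1
x=6: ŷ = 112 − 14·6 = 28; e = 24 − 28 = -4
x=7: ŷ = 112 − 14·7 = 14; e = 13 − 14 = -1
x=8: ŷ = 112 − 14·8 = 0; e = 3 − 0 = 3

3, -1, -4, -1, 3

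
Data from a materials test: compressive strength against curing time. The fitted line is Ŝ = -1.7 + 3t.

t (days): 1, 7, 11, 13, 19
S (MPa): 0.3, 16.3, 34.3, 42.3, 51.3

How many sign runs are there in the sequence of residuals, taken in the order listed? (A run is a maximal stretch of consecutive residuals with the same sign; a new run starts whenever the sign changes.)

3 runs

t=1: Ŝ = -1.7 + 3·1 = 1.3; e = 0.3 − 1.3 = -1
t=7: Ŝ = -1.7 + 3·7 = 19.3; e = 16.3 − 19.3 = -3
t=11: Ŝ = -1.7 + 3·11 = 31.3; e = 34.3 − 31.3 = 3
t=13: Ŝ = -1.7 + 3·13 = 37.3; e = 42.3 − 37.3 = 5
t=19: Ŝ = -1.7 + 3·19 = 55.3; e = 51.3 − 55.3 = -4
Signs: − − + + −
Runs: −×2, +×2, −×1 → 3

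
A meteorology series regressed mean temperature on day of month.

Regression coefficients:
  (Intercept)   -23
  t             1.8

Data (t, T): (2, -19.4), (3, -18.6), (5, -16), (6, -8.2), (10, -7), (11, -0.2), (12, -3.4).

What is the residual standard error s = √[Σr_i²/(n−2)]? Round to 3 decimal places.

s = 2.757

t=2: ŷ = -23 + 1.8·2 = -19.4; r = -19.4 − (-19.4) = 0
t=3: ŷ = -23 + 1.8·3 = -17.6; r = -18.6 − (-17.6) = -1
t=5: ŷ = -23 + 1.8·5 = -14; r = -16 − (-14) = -2
t=6: ŷ = -23 + 1.8·6 = -12.2; r = -8.2 − (-12.2) = 4
t=10: ŷ = -23 + 1.8·10 = -5; r = -7 − (-5) = -2
t=11: ŷ = -23 + 1.8·11 = -3.2; r = -0.2 − (-3.2) = 3
t=12: ŷ = -23 + 1.8·12 = -1.4; r = -3.4 − (-1.4) = -2
SSE = 0 + 1 + 4 + 16 + 4 + 9 + 4 = 38
s = √(38/5) = √7.6 ≈ 2.757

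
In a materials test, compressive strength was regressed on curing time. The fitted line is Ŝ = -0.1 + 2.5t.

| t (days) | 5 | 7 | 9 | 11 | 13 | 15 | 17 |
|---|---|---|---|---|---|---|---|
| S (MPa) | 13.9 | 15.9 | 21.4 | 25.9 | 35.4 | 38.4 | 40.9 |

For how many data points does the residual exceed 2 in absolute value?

t=5: Ŝ = -0.1 + 2.5·5 = 12.4; r = 13.9 − 12.4 = 1.5
t=7: Ŝ = -0.1 + 2.5·7 = 17.4; r = 15.9 − 17.4 = -1.5
t=9: Ŝ = -0.1 + 2.5·9 = 22.4; r = 21.4 − 22.4 = -1
t=11: Ŝ = -0.1 + 2.5·11 = 27.4; r = 25.9 − 27.4 = -1.5
t=13: Ŝ = -0.1 + 2.5·13 = 32.4; r = 35.4 − 32.4 = 3
t=15: Ŝ = -0.1 + 2.5·15 = 37.4; r = 38.4 − 37.4 = 1
t=17: Ŝ = -0.1 + 2.5·17 = 42.4; r = 40.9 − 42.4 = -1.5
|r| > 2: t=13 (|r|=3) → 1

1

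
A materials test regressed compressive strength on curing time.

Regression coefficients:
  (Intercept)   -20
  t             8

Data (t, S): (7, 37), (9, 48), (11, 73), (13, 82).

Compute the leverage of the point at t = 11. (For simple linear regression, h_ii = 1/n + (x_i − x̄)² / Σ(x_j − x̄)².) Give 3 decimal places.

h = 0.300

t̄ = (7 + 9 + 11 + 13)/4 = 10
Σ(t − t̄)² = 9 + 1 + 1 + 9 = 20
h = 1/4 + (1)²/20 = 0.25 + 0.05 = 0.300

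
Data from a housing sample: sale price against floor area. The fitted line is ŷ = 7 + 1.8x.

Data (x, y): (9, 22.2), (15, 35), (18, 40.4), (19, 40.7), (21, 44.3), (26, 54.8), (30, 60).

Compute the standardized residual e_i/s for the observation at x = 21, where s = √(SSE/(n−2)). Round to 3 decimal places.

-0.477

x=9: ŷ = 7 + 1.8·9 = 23.2; e = 22.2 − 23.2 = -1
x=15: ŷ = 7 + 1.8·15 = 34; e = 35 − 34 = 1
x=18: ŷ = 7 + 1.8·18 = 39.4; e = 40.4 − 39.4 = 1
x=19: ŷ = 7 + 1.8·19 = 41.2; e = 40.7 − 41.2 = -0.5
x=21: ŷ = 7 + 1.8·21 = 44.8; e = 44.3 − 44.8 = -0.5
x=26: ŷ = 7 + 1.8·26 = 53.8; e = 54.8 − 53.8 = 1
x=30: ŷ = 7 + 1.8·30 = 61; e = 60 − 61 = -1
SSE = 1 + 1 + 1 + 0.25 + 0.25 + 1 + 1 = 5.5
s = √(5.5/5) = 1.04881
e/s = -0.5 / 1.04881 = -0.477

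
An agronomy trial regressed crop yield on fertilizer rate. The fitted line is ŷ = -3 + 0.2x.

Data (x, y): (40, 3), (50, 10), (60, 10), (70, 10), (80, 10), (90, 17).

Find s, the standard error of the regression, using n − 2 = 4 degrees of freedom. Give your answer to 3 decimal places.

x=40: ŷ = -3 + 0.2·40 = 5; e = 3 − 5 = -2
x=50: ŷ = -3 + 0.2·50 = 7; e = 10 − 7 = 3
x=60: ŷ = -3 + 0.2·60 = 9; e = 10 − 9 = 1
x=70: ŷ = -3 + 0.2·70 = 11; e = 10 − 11 = -1
x=80: ŷ = -3 + 0.2·80 = 13; e = 10 − 13 = -3
x=90: ŷ = -3 + 0.2·90 = 15; e = 17 − 15 = 2
SSE = 4 + 9 + 1 + 1 + 9 + 4 = 28
s = √(28/4) = √7 ≈ 2.646

s = 2.646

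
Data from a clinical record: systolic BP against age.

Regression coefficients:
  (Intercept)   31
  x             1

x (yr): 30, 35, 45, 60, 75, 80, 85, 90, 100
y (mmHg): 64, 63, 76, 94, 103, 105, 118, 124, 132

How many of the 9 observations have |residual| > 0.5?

8

x=30: ŷ = 31 + 30 = 61; r = 64 − 61 = 3
x=35: ŷ = 31 + 35 = 66; r = 63 − 66 = -3
x=45: ŷ = 31 + 45 = 76; r = 76 − 76 = 0
x=60: ŷ = 31 + 60 = 91; r = 94 − 91 = 3
x=75: ŷ = 31 + 75 = 106; r = 103 − 106 = -3
x=80: ŷ = 31 + 80 = 111; r = 105 − 111 = -6
x=85: ŷ = 31 + 85 = 116; r = 118 − 116 = 2
x=90: ŷ = 31 + 90 = 121; r = 124 − 121 = 3
x=100: ŷ = 31 + 100 = 131; r = 132 − 131 = 1
|r| > 0.5: x=30 (|r|=3), x=35 (|r|=3), x=60 (|r|=3), x=75 (|r|=3), x=80 (|r|=6), x=85 (|r|=2), x=90 (|r|=3), x=100 (|r|=1) → 8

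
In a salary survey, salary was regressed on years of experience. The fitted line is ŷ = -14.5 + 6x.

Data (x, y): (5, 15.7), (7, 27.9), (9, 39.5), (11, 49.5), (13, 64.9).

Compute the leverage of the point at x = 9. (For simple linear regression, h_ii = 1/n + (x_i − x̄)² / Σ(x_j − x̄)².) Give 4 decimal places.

x̄ = (5 + 7 + 9 + 11 + 13)/5 = 9
Σ(x − x̄)² = 16 + 4 + 0 + 4 + 16 = 40
h = 1/5 + (0)²/40 = 0.2 + 0 = 0.2000

h = 0.2000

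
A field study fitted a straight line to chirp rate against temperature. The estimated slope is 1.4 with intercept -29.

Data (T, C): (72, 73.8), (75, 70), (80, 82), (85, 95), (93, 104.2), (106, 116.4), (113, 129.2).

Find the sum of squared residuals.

T=72: Ĉ = -29 + 1.4·72 = 71.8; r = 73.8 − 71.8 = 2
T=75: Ĉ = -29 + 1.4·75 = 76; r = 70 − 76 = -6
T=80: Ĉ = -29 + 1.4·80 = 83; r = 82 − 83 = -1
T=85: Ĉ = -29 + 1.4·85 = 90; r = 95 − 90 = 5
T=93: Ĉ = -29 + 1.4·93 = 101.2; r = 104.2 − 101.2 = 3
T=106: Ĉ = -29 + 1.4·106 = 119.4; r = 116.4 − 119.4 = -3
T=113: Ĉ = -29 + 1.4·113 = 129.2; r = 129.2 − 129.2 = 0
SSE = 4 + 36 + 1 + 25 + 9 + 9 + 0 = 84

SSE = 84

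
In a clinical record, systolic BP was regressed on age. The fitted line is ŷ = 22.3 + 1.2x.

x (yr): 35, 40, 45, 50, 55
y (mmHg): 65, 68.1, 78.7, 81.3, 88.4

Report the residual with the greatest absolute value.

r = 2.4

x=35: ŷ = 22.3 + 1.2·35 = 64.3; r = 65 − 64.3 = 0.7
x=40: ŷ = 22.3 + 1.2·40 = 70.3; r = 68.1 − 70.3 = -2.2
x=45: ŷ = 22.3 + 1.2·45 = 76.3; r = 78.7 − 76.3 = 2.4
x=50: ŷ = 22.3 + 1.2·50 = 82.3; r = 81.3 − 82.3 = -1
x=55: ŷ = 22.3 + 1.2·55 = 88.3; r = 88.4 − 88.3 = 0.1
Largest |r| is 2.4 at x = 45, residual 2.4.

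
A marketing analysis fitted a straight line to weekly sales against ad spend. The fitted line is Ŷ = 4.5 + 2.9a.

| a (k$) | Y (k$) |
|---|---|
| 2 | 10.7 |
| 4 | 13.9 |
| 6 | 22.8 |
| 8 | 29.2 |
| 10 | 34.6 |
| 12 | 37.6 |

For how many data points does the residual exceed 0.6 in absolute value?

a=2: Ŷ = 4.5 + 2.9·2 = 10.3; e = 10.7 − 10.3 = 0.4
a=4: Ŷ = 4.5 + 2.9·4 = 16.1; e = 13.9 − 16.1 = -2.2
a=6: Ŷ = 4.5 + 2.9·6 = 21.9; e = 22.8 − 21.9 = 0.9
a=8: Ŷ = 4.5 + 2.9·8 = 27.7; e = 29.2 − 27.7 = 1.5
a=10: Ŷ = 4.5 + 2.9·10 = 33.5; e = 34.6 − 33.5 = 1.1
a=12: Ŷ = 4.5 + 2.9·12 = 39.3; e = 37.6 − 39.3 = -1.7
|e| > 0.6: a=4 (|e|=2.2), a=6 (|e|=0.9), a=8 (|e|=1.5), a=10 (|e|=1.1), a=12 (|e|=1.7) → 5

5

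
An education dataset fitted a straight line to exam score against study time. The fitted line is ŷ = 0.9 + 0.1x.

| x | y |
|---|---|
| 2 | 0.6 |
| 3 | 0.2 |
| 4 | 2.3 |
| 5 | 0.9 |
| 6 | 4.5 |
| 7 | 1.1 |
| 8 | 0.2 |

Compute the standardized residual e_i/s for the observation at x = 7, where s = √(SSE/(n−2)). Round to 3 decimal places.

x=2: ŷ = 0.9 + 0.1·2 = 1.1; e = 0.6 − 1.1 = -0.5
x=3: ŷ = 0.9 + 0.1·3 = 1.2; e = 0.2 − 1.2 = -1
x=4: ŷ = 0.9 + 0.1·4 = 1.3; e = 2.3 − 1.3 = 1
x=5: ŷ = 0.9 + 0.1·5 = 1.4; e = 0.9 − 1.4 = -0.5
x=6: ŷ = 0.9 + 0.1·6 = 1.5; e = 4.5 − 1.5 = 3
x=7: ŷ = 0.9 + 0.1·7 = 1.6; e = 1.1 − 1.6 = -0.5
x=8: ŷ = 0.9 + 0.1·8 = 1.7; e = 0.2 − 1.7 = -1.5
SSE = 0.25 + 1 + 1 + 0.25 + 9 + 0.25 + 2.25 = 14
s = √(14/5) = 1.67332
e/s = -0.5 / 1.67332 = -0.299

-0.299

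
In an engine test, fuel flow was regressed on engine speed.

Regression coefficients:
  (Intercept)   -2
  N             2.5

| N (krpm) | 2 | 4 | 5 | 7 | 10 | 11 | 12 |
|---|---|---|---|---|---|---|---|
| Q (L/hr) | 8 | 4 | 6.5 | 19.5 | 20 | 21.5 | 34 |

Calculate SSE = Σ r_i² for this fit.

SSE = 134

N=2: Q̂ = -2 + 2.5·2 = 3; r = 8 − 3 = 5
N=4: Q̂ = -2 + 2.5·4 = 8; r = 4 − 8 = -4
N=5: Q̂ = -2 + 2.5·5 = 10.5; r = 6.5 − 10.5 = -4
N=7: Q̂ = -2 + 2.5·7 = 15.5; r = 19.5 − 15.5 = 4
N=10: Q̂ = -2 + 2.5·10 = 23; r = 20 − 23 = -3
N=11: Q̂ = -2 + 2.5·11 = 25.5; r = 21.5 − 25.5 = -4
N=12: Q̂ = -2 + 2.5·12 = 28; r = 34 − 28 = 6
SSE = 25 + 16 + 16 + 16 + 9 + 16 + 36 = 134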